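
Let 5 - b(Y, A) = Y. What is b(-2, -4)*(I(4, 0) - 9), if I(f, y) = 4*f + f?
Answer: 77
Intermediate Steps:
b(Y, A) = 5 - Y
I(f, y) = 5*f
b(-2, -4)*(I(4, 0) - 9) = (5 - 1*(-2))*(5*4 - 9) = (5 + 2)*(20 - 9) = 7*11 = 77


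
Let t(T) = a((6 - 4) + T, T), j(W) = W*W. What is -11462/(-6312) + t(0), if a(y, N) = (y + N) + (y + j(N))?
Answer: 18355/3156 ≈ 5.8159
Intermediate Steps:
j(W) = W²
a(y, N) = N + N² + 2*y (a(y, N) = (y + N) + (y + N²) = (N + y) + (y + N²) = N + N² + 2*y)
t(T) = 4 + T² + 3*T (t(T) = T + T² + 2*((6 - 4) + T) = T + T² + 2*(2 + T) = T + T² + (4 + 2*T) = 4 + T² + 3*T)
-11462/(-6312) + t(0) = -11462/(-6312) + (4 + 0² + 3*0) = -11462*(-1/6312) + (4 + 0 + 0) = 5731/3156 + 4 = 18355/3156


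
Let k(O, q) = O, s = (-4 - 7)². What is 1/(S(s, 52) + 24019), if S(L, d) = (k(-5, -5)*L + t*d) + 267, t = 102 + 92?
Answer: 1/33769 ≈ 2.9613e-5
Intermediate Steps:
s = 121 (s = (-11)² = 121)
t = 194
S(L, d) = 267 - 5*L + 194*d (S(L, d) = (-5*L + 194*d) + 267 = 267 - 5*L + 194*d)
1/(S(s, 52) + 24019) = 1/((267 - 5*121 + 194*52) + 24019) = 1/((267 - 605 + 10088) + 24019) = 1/(9750 + 24019) = 1/33769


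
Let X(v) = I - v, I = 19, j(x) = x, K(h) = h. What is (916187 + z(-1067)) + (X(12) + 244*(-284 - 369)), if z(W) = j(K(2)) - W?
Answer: 757931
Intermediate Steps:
X(v) = 19 - v
z(W) = 2 - W
(916187 + z(-1067)) + (X(12) + 244*(-284 - 369)) = (916187 + (2 - 1*(-1067))) + ((19 - 1*12) + 244*(-284 - 369)) = (916187 + (2 + 1067)) + ((19 - 12) + 244*(-653)) = (916187 + 1069) + (7 - 159332) = 917256 - 159325 = 757931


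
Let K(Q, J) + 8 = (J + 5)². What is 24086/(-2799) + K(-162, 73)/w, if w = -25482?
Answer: -3391216/383463 ≈ -8.8437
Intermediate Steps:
K(Q, J) = -8 + (5 + J)² (K(Q, J) = -8 + (J + 5)² = -8 + (5 + J)²)
24086/(-2799) + K(-162, 73)/w = 24086/(-2799) + (-8 + (5 + 73)²)/(-25482) = 24086*(-1/2799) + (-8 + 78²)*(-1/25482) = -24086/2799 + (-8 + 6084)*(-1/25482) = -24086/2799 + 6076*(-1/25482) = -24086/2799 - 98/411 = -3391216/383463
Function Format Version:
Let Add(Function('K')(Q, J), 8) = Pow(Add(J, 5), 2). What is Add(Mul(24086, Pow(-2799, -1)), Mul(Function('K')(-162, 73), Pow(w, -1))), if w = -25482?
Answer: Rational(-3391216, 383463) ≈ -8.8437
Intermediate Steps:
Function('K')(Q, J) = Add(-8, Pow(Add(5, J), 2)) (Function('K')(Q, J) = Add(-8, Pow(Add(J, 5), 2)) = Add(-8, Pow(Add(5, J), 2)))
Add(Mul(24086, Pow(-2799, -1)), Mul(Function('K')(-162, 73), Pow(w, -1))) = Add(Mul(24086, Pow(-2799, -1)), Mul(Add(-8, Pow(Add(5, 73), 2)), Pow(-25482, -1))) = Add(Mul(24086, Rational(-1, 2799)), Mul(Add(-8, Pow(78, 2)), Rational(-1, 25482))) = Add(Rational(-24086, 2799), Mul(Add(-8, 6084), Rational(-1, 25482))) = Add(Rational(-24086, 2799), Mul(6076, Rational(-1, 25482))) = Add(Rational(-24086, 2799), Rational(-98, 411)) = Rational(-3391216, 383463)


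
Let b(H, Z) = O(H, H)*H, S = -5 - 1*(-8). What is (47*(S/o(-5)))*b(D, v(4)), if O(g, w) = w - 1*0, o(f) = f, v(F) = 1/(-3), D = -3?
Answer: -1269/5 ≈ -253.80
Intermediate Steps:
v(F) = -⅓
S = 3 (S = -5 + 8 = 3)
O(g, w) = w (O(g, w) = w + 0 = w)
b(H, Z) = H² (b(H, Z) = H*H = H²)
(47*(S/o(-5)))*b(D, v(4)) = (47*(3/(-5)))*(-3)² = (47*(3*(-⅕)))*9 = (47*(-⅗))*9 = -141/5*9 = -1269/5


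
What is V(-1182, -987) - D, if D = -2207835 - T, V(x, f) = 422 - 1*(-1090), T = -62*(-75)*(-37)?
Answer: 2037297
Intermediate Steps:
T = -172050 (T = 4650*(-37) = -172050)
V(x, f) = 1512 (V(x, f) = 422 + 1090 = 1512)
D = -2035785 (D = -2207835 - 1*(-172050) = -2207835 + 172050 = -2035785)
V(-1182, -987) - D = 1512 - 1*(-2035785) = 1512 + 2035785 = 2037297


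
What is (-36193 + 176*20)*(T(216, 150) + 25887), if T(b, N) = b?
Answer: -852863319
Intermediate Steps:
(-36193 + 176*20)*(T(216, 150) + 25887) = (-36193 + 176*20)*(216 + 25887) = (-36193 + 3520)*26103 = -32673*26103 = -852863319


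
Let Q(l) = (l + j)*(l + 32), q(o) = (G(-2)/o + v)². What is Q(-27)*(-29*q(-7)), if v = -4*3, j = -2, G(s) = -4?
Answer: 26912000/49 ≈ 5.4922e+5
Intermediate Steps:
v = -12
q(o) = (-12 - 4/o)² (q(o) = (-4/o - 12)² = (-12 - 4/o)²)
Q(l) = (-2 + l)*(32 + l) (Q(l) = (l - 2)*(l + 32) = (-2 + l)*(32 + l))
Q(-27)*(-29*q(-7)) = (-64 + (-27)² + 30*(-27))*(-464*(1 + 3*(-7))²/(-7)²) = (-64 + 729 - 810)*(-464*(1 - 21)²/49) = -(-4205)*16*(1/49)*(-20)² = -(-4205)*16*(1/49)*400 = -(-4205)*6400/49 = -145*(-185600/49) = 26912000/49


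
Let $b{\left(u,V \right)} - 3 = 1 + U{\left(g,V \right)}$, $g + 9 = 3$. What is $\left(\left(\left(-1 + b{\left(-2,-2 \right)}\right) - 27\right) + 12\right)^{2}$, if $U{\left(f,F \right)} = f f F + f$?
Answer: $8100$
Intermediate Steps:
$g = -6$ ($g = -9 + 3 = -6$)
$U{\left(f,F \right)} = f + F f^{2}$ ($U{\left(f,F \right)} = f^{2} F + f = F f^{2} + f = f + F f^{2}$)
$b{\left(u,V \right)} = -2 + 36 V$ ($b{\left(u,V \right)} = 3 - \left(-1 + 6 \left(1 + V \left(-6\right)\right)\right) = 3 - \left(-1 + 6 \left(1 - 6 V\right)\right) = 3 + \left(1 + \left(-6 + 36 V\right)\right) = 3 + \left(-5 + 36 V\right) = -2 + 36 V$)
$\left(\left(\left(-1 + b{\left(-2,-2 \right)}\right) - 27\right) + 12\right)^{2} = \left(\left(\left(-1 + \left(-2 + 36 \left(-2\right)\right)\right) - 27\right) + 12\right)^{2} = \left(\left(\left(-1 - 74\right) - 27\right) + 12\right)^{2} = \left(\left(-75 - 27\right) + 12\right)^{2} = \left(-102 + 12\right)^{2} = \left(-90\right)^{2} = 8100$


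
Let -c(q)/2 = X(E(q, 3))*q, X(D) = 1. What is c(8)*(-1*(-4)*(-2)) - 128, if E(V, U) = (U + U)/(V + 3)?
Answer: 0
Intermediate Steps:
E(V, U) = 2*U/(3 + V) (E(V, U) = (2*U)/(3 + V) = 2*U/(3 + V))
c(q) = -2*q
c(8)*(-1*(-4)*(-2)) - 128 = (-2*8)*(-1*(-4)*(-2)) - 128 = -64*(-2) - 128 = -16*(-8) - 128 = 128 - 128 = 0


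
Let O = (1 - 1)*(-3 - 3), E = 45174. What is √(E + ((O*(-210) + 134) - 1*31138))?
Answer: √14170 ≈ 119.04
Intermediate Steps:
O = 0 (O = 0*(-6) = 0)
√(E + ((O*(-210) + 134) - 1*31138)) = √(45174 + ((0*(-210) + 134) - 1*31138)) = √(45174 + ((0 + 134) - 31138)) = √(45174 + (134 - 31138)) = √(45174 - 31004) = √14170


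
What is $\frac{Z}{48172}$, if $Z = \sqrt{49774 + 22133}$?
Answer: $\frac{\sqrt{71907}}{48172} \approx 0.0055666$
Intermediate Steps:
$Z = \sqrt{71907} \approx 268.15$
$\frac{Z}{48172} = \frac{\sqrt{71907}}{48172}$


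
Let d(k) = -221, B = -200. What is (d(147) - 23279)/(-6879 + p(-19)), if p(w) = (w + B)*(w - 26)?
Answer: -5875/744 ≈ -7.8965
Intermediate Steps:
p(w) = (-200 + w)*(-26 + w) (p(w) = (w - 200)*(w - 26) = (-200 + w)*(-26 + w))
(d(147) - 23279)/(-6879 + p(-19)) = (-221 - 23279)/(-6879 + (5200 + (-19)² - 226*(-19))) = -23500/(-6879 + (5200 + 361 + 4294)) = -23500/(-6879 + 9855) = -23500/2976 = -23500*1/2976 = -5875/744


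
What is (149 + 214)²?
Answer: 131769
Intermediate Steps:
(149 + 214)² = 363² = 131769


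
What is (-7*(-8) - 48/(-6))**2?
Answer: 4096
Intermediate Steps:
(-7*(-8) - 48/(-6))**2 = (56 - 48*(-1/6))**2 = (56 + 8)**2 = 64**2 = 4096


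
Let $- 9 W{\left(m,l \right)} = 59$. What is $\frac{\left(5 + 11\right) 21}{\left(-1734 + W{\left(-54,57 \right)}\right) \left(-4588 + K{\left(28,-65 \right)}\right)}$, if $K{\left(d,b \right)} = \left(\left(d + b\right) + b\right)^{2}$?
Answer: $- \frac{378}{11388455} \approx -3.3192 \cdot 10^{-5}$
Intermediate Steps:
$K{\left(d,b \right)} = \left(d + 2 b\right)^{2}$ ($K{\left(d,b \right)} = \left(\left(b + d\right) + b\right)^{2} = \left(d + 2 b\right)^{2}$)
$W{\left(m,l \right)} = - \frac{59}{9}$ ($W{\left(m,l \right)} = \left(- \frac{1}{9}\right) 59 = - \frac{59}{9}$)
$\frac{\left(5 + 11\right) 21}{\left(-1734 + W{\left(-54,57 \right)}\right) \left(-4588 + K{\left(28,-65 \right)}\right)} = \frac{\left(5 + 11\right) 21}{\left(-1734 - \frac{59}{9}\right) \left(-4588 + \left(28 + 2 \left(-65\right)\right)^{2}\right)} = \frac{16 \cdot 21}{\left(- \frac{15665}{9}\right) \left(-4588 + \left(28 - 130\right)^{2}\right)} = \frac{336}{\left(- \frac{15665}{9}\right) \left(-4588 + \left(-102\right)^{2}\right)} = \frac{336}{\left(- \frac{15665}{9}\right) \left(-4588 + 10404\right)} = \frac{336}{\left(- \frac{15665}{9}\right) 5816} = \frac{336}{- \frac{91107640}{9}} = 336 \left(- \frac{9}{91107640}\right) = - \frac{378}{11388455}$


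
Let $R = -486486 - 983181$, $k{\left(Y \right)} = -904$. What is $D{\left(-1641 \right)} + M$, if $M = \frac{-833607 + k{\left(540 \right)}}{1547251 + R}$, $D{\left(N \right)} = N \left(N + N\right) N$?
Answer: $- \frac{685690142566639}{77584} \approx -8.838 \cdot 10^{9}$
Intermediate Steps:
$R = -1469667$
$D{\left(N \right)} = 2 N^{3}$ ($D{\left(N \right)} = N 2 N N = 2 N^{2} N = 2 N^{3}$)
$M = - \frac{834511}{77584}$ ($M = \frac{-833607 - 904}{1547251 - 1469667} = - \frac{834511}{77584} \approx -10.756$)
$D{\left(-1641 \right)} + M = 2 \left(-1641\right)^{3} - \frac{834511}{77584} = 2 \left(-4419017721\right) - \frac{834511}{77584} = -8838035442 - \frac{834511}{77584} = - \frac{685690142566639}{77584}$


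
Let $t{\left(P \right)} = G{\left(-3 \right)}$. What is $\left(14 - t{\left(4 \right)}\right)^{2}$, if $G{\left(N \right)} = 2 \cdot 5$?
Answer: $16$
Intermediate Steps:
$G{\left(N \right)} = 10$
$t{\left(P \right)} = 10$
$\left(14 - t{\left(4 \right)}\right)^{2} = \left(14 - 10\right)^{2} = 4^{2} = 16$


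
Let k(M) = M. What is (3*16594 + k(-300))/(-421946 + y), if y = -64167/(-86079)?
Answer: -473262342/4035625063 ≈ -0.11727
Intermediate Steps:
y = 21389/28693 (y = -64167*(-1/86079) = 21389/28693 ≈ 0.74544)
(3*16594 + k(-300))/(-421946 + y) = (3*16594 - 300)/(-421946 + 21389/28693) = (49782 - 300)/(-12106875189/28693) = 49482*(-28693/12106875189) = -473262342/4035625063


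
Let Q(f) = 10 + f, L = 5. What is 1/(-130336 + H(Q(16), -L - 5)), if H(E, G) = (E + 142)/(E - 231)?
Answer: -205/26719048 ≈ -7.6724e-6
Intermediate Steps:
H(E, G) = (142 + E)/(-231 + E)
1/(-130336 + H(Q(16), -L - 5)) = 1/(-130336 + (142 + (10 + 16))/(-231 + (10 + 16))) = 1/(-130336 + (142 + 26)/(-231 + 26)) = 1/(-130336 + 168/(-205)) = 1/(-130336 - 1/205*168) = 1/(-130336 - 168/205) = 1/(-26719048/205) = -205/26719048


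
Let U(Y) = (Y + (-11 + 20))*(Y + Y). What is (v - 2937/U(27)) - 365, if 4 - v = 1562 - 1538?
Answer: -250459/648 ≈ -386.51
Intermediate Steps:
U(Y) = 2*Y*(9 + Y) (U(Y) = (Y + 9)*(2*Y) = (9 + Y)*(2*Y) = 2*Y*(9 + Y))
v = -20 (v = 4 - (1562 - 1538) = 4 - 1*24 = 4 - 24 = -20)
(v - 2937/U(27)) - 365 = (-20 - 2937*1/(54*(9 + 27))) - 365 = (-20 - 2937/(2*27*36)) - 365 = (-20 - 2937/1944) - 365 = (-20 - 2937*1/1944) - 365 = (-20 - 979/648) - 365 = -13939/648 - 365 = -250459/648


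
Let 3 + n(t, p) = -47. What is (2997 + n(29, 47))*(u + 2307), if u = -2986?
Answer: -2001013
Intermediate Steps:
n(t, p) = -50 (n(t, p) = -3 - 47 = -50)
(2997 + n(29, 47))*(u + 2307) = (2997 - 50)*(-2986 + 2307) = 2947*(-679) = -2001013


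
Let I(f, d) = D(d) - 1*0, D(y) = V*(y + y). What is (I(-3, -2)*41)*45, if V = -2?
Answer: 14760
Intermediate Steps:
D(y) = -4*y (D(y) = -2*(y + y) = -4*y)
I(f, d) = -4*d (I(f, d) = -4*d - 1*0 = -4*d + 0 = -4*d)
(I(-3, -2)*41)*45 = (-4*(-2)*41)*45 = (8*41)*45 = 328*45 = 14760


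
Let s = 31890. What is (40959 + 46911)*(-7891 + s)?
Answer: 2108792130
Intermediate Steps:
(40959 + 46911)*(-7891 + s) = (40959 + 46911)*(-7891 + 31890) = 87870*23999 = 2108792130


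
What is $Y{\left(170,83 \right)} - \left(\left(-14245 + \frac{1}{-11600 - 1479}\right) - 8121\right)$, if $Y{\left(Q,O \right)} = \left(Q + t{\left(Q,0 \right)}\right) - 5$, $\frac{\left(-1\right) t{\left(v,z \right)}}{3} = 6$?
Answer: $\frac{294447528}{13079} \approx 22513.0$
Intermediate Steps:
$t{\left(v,z \right)} = -18$ ($t{\left(v,z \right)} = \left(-3\right) 6 = -18$)
$Y{\left(Q,O \right)} = -23 + Q$ ($Y{\left(Q,O \right)} = \left(Q - 18\right) - 5 = \left(-18 + Q\right) - 5 = -23 + Q$)
$Y{\left(170,83 \right)} - \left(\left(-14245 + \frac{1}{-11600 - 1479}\right) - 8121\right) = \left(-23 + 170\right) - \left(\left(-14245 + \frac{1}{-11600 - 1479}\right) - 8121\right) = 147 - \left(\left(-14245 + \frac{1}{-13079}\right) - 8121\right) = 147 - \left(\left(-14245 - \frac{1}{13079}\right) - 8121\right) = 147 - \left(- \frac{186310356}{13079} - 8121\right) = 147 - - \frac{292524915}{13079} = 147 + \frac{292524915}{13079} = \frac{294447528}{13079}$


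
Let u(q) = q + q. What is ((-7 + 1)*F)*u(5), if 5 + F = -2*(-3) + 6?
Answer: -420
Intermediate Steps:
u(q) = 2*q
F = 7 (F = -5 + (-2*(-3) + 6) = -5 + (6 + 6) = -5 + 12 = 7)
((-7 + 1)*F)*u(5) = ((-7 + 1)*7)*(2*5) = -6*7*10 = -42*10 = -420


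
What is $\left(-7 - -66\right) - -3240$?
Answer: $3299$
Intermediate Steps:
$\left(-7 - -66\right) - -3240 = \left(-7 + 66\right) + 3240 = 59 + 3240 = 3299$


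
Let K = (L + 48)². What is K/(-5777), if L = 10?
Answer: -3364/5777 ≈ -0.58231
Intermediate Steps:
K = 3364 (K = (10 + 48)² = 58² = 3364)
K/(-5777) = 3364/(-5777) = 3364*(-1/5777) = -3364/5777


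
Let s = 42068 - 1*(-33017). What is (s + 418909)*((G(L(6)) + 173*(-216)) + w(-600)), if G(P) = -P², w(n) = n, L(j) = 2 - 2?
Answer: -18755964192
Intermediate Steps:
L(j) = 0
s = 75085 (s = 42068 + 33017 = 75085)
(s + 418909)*((G(L(6)) + 173*(-216)) + w(-600)) = (75085 + 418909)*((-1*0² + 173*(-216)) - 600) = 493994*((-1*0 - 37368) - 600) = 493994*((0 - 37368) - 600) = 493994*(-37368 - 600) = 493994*(-37968) = -18755964192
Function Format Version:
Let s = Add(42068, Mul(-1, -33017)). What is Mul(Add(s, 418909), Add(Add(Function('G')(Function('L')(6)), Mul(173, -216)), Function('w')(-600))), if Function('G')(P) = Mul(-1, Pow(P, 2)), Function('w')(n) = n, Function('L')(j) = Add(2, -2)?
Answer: -18755964192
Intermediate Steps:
Function('L')(j) = 0
s = 75085 (s = Add(42068, 33017) = 75085)
Mul(Add(s, 418909), Add(Add(Function('G')(Function('L')(6)), Mul(173, -216)), Function('w')(-600))) = Mul(Add(75085, 418909), Add(Add(Mul(-1, Pow(0, 2)), Mul(173, -216)), -600)) = Mul(493994, Add(Add(Mul(-1, 0), -37368), -600)) = Mul(493994, Add(Add(0, -37368), -600)) = Mul(493994, Add(-37368, -600)) = Mul(493994, -37968) = -18755964192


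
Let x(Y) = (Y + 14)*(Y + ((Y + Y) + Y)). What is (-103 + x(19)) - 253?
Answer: 2152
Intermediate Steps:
x(Y) = 4*Y*(14 + Y) (x(Y) = (14 + Y)*(Y + (2*Y + Y)) = (14 + Y)*(Y + 3*Y) = (14 + Y)*(4*Y) = 4*Y*(14 + Y))
(-103 + x(19)) - 253 = (-103 + 4*19*(14 + 19)) - 253 = (-103 + 4*19*33) - 253 = (-103 + 2508) - 253 = 2405 - 253 = 2152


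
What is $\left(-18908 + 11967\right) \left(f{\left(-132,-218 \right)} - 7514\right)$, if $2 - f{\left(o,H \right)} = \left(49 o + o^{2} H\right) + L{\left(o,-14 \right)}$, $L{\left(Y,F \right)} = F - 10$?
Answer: $-26357836692$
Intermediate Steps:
$L{\left(Y,F \right)} = -10 + F$
$f{\left(o,H \right)} = 26 - 49 o - H o^{2}$ ($f{\left(o,H \right)} = 2 - \left(\left(49 o + o^{2} H\right) - 24\right) = 2 - \left(\left(49 o + H o^{2}\right) - 24\right) = 2 - \left(-24 + 49 o + H o^{2}\right) = 26 - 49 o - H o^{2}$)
$\left(-18908 + 11967\right) \left(f{\left(-132,-218 \right)} - 7514\right) = \left(-18908 + 11967\right) \left(\left(26 - -6468 - - 218 \left(-132\right)^{2}\right) - 7514\right) = - 6941 \left(\left(26 + 6468 - \left(-218\right) 17424\right) - 7514\right) = - 6941 \left(\left(26 + 6468 + 3798432\right) - 7514\right) = - 6941 \left(3804926 - 7514\right) = \left(-6941\right) 3797412 = -26357836692$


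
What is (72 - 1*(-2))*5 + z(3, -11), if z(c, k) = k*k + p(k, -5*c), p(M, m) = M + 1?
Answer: 481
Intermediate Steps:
p(M, m) = 1 + M
z(c, k) = 1 + k + k² (z(c, k) = k*k + (1 + k) = k² + (1 + k) = 1 + k + k²)
(72 - 1*(-2))*5 + z(3, -11) = (72 - 1*(-2))*5 + (1 - 11 + (-11)²) = (72 + 2)*5 + (1 - 11 + 121) = 74*5 + 111 = 370 + 111 = 481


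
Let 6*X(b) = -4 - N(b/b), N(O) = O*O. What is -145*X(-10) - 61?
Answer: 359/6 ≈ 59.833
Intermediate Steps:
N(O) = O**2
X(b) = -5/6 (X(b) = (-4 - (b/b)**2)/6 = (-4 - 1*1**2)/6 = (-4 - 1*1)/6 = (-4 - 1)/6 = (1/6)*(-5) = -5/6)
-145*X(-10) - 61 = -145*(-5/6) - 61 = 725/6 - 61 = 359/6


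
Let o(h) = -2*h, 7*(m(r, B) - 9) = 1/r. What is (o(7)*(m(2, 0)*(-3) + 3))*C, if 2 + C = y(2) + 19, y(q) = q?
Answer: 6441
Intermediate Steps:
C = 19 (C = -2 + (2 + 19) = -2 + 21 = 19)
m(r, B) = 9 + 1/(7*r) (m(r, B) = 9 + (1/r)/7 = 9 + 1/(7*r))
(o(7)*(m(2, 0)*(-3) + 3))*C = ((-2*7)*((9 + (⅐)/2)*(-3) + 3))*19 = -14*((9 + (⅐)*(½))*(-3) + 3)*19 = -14*((9 + 1/14)*(-3) + 3)*19 = -14*((127/14)*(-3) + 3)*19 = -14*(-381/14 + 3)*19 = -14*(-339/14)*19 = 339*19 = 6441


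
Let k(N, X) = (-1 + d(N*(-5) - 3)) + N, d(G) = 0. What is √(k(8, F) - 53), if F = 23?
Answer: I*√46 ≈ 6.7823*I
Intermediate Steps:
k(N, X) = -1 + N (k(N, X) = (-1 + 0) + N = -1 + N)
√(k(8, F) - 53) = √((-1 + 8) - 53) = √(7 - 53) = √(-46) = I*√46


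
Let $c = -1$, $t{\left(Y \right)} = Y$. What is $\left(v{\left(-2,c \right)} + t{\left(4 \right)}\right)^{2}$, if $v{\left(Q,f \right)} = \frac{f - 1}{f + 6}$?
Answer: $\frac{324}{25} \approx 12.96$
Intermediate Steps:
$v{\left(Q,f \right)} = \frac{-1 + f}{6 + f}$
$\left(v{\left(-2,c \right)} + t{\left(4 \right)}\right)^{2} = \left(\frac{-1 - 1}{6 - 1} + 4\right)^{2} = \left(\frac{1}{5} \left(-2\right) + 4\right)^{2} = \left(- \frac{2}{5} + 4\right)^{2} = \left(\frac{18}{5}\right)^{2} = \frac{324}{25}$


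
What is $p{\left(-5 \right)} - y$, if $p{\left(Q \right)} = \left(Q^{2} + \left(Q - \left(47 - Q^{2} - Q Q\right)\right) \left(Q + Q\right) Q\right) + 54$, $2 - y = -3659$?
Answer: $-3682$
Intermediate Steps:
$y = 3661$ ($y = 2 - -3659 = 2 + 3659 = 3661$)
$p{\left(Q \right)} = 54 + Q^{2} + 2 Q^{2} \left(-47 + Q + 2 Q^{2}\right)$ ($p{\left(Q \right)} = \left(Q^{2} + \left(Q + \left(\left(Q^{2} + Q^{2}\right) - 47\right)\right) 2 Q Q\right) + 54 = \left(Q^{2} + \left(Q + \left(2 Q^{2} - 47\right)\right) 2 Q Q\right) + 54 = \left(Q^{2} + \left(Q + \left(-47 + 2 Q^{2}\right)\right) 2 Q Q\right) + 54 = \left(Q^{2} + \left(-47 + Q + 2 Q^{2}\right) 2 Q Q\right) + 54 = \left(Q^{2} + 2 Q \left(-47 + Q + 2 Q^{2}\right) Q\right) + 54 = \left(Q^{2} + 2 Q^{2} \left(-47 + Q + 2 Q^{2}\right)\right) + 54 = 54 + Q^{2} + 2 Q^{2} \left(-47 + Q + 2 Q^{2}\right)$)
$p{\left(-5 \right)} - y = \left(54 - 93 \left(-5\right)^{2} + 2 \left(-5\right)^{3} + 4 \left(-5\right)^{4}\right) - 3661 = \left(54 - 2325 + 2 \left(-125\right) + 4 \cdot 625\right) - 3661 = \left(54 - 2325 - 250 + 2500\right) - 3661 = -21 - 3661 = -3682$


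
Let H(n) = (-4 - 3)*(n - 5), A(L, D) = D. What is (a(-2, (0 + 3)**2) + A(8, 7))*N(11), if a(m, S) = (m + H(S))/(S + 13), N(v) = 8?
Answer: 496/11 ≈ 45.091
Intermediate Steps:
H(n) = 35 - 7*n (H(n) = -7*(-5 + n) = 35 - 7*n)
a(m, S) = (35 + m - 7*S)/(13 + S) (a(m, S) = (m + (35 - 7*S))/(S + 13) = (35 + m - 7*S)/(13 + S))
(a(-2, (0 + 3)**2) + A(8, 7))*N(11) = ((35 - 2 - 7*(0 + 3)**2)/(13 + (0 + 3)**2) + 7)*8 = ((35 - 2 - 7*3**2)/(13 + 3**2) + 7)*8 = ((35 - 2 - 7*9)/(13 + 9) + 7)*8 = ((35 - 2 - 63)/22 + 7)*8 = ((1/22)*(-30) + 7)*8 = (-15/11 + 7)*8 = (62/11)*8 = 496/11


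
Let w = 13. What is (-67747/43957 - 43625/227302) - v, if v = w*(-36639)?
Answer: 4759010748813579/9991514014 ≈ 4.7631e+5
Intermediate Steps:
v = -476307 (v = 13*(-36639) = -476307)
(-67747/43957 - 43625/227302) - v = (-67747/43957 - 43625/227302) - 1*(-476307) = (-67747*1/43957 - 43625*1/227302) + 476307 = (-67747/43957 - 43625/227302) + 476307 = -17316652719/9991514014 + 476307 = 4759010748813579/9991514014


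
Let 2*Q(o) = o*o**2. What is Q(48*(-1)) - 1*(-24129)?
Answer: -31167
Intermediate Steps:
Q(o) = o**3/2 (Q(o) = (o*o**2)/2 = o**3/2)
Q(48*(-1)) - 1*(-24129) = (48*(-1))**3/2 - 1*(-24129) = (1/2)*(-48)**3 + 24129 = (1/2)*(-110592) + 24129 = -55296 + 24129 = -31167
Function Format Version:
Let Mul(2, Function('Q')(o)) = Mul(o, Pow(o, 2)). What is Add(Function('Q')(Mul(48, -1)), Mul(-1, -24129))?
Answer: -31167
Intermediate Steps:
Function('Q')(o) = Mul(Rational(1, 2), Pow(o, 3)) (Function('Q')(o) = Mul(Rational(1, 2), Mul(o, Pow(o, 2))) = Mul(Rational(1, 2), Pow(o, 3)))
Add(Function('Q')(Mul(48, -1)), Mul(-1, -24129)) = Add(Mul(Rational(1, 2), Pow(Mul(48, -1), 3)), Mul(-1, -24129)) = Add(Mul(Rational(1, 2), Pow(-48, 3)), 24129) = Add(Mul(Rational(1, 2), -110592), 24129) = Add(-55296, 24129) = -31167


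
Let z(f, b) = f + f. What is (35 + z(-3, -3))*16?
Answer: 464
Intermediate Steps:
z(f, b) = 2*f
(35 + z(-3, -3))*16 = (35 + 2*(-3))*16 = (35 - 6)*16 = 29*16 = 464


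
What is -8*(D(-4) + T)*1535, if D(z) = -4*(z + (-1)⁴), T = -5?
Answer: -85960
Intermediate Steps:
D(z) = -4 - 4*z (D(z) = -4*(z + 1) = -4*(1 + z) = -4 - 4*z)
-8*(D(-4) + T)*1535 = -8*((-4 - 4*(-4)) - 5)*1535 = -8*((-4 + 16) - 5)*1535 = -8*(12 - 5)*1535 = -8*7*1535 = -56*1535 = -85960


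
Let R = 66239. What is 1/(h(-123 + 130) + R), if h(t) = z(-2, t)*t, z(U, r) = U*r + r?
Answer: 1/66190 ≈ 1.5108e-5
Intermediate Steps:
z(U, r) = r + U*r
h(t) = -t² (h(t) = (t*(1 - 2))*t = (t*(-1))*t = (-t)*t = -t²)
1/(h(-123 + 130) + R) = 1/(-(-123 + 130)² + 66239) = 1/(-1*7² + 66239) = 1/(-1*49 + 66239) = 1/(-49 + 66239) = 1/66190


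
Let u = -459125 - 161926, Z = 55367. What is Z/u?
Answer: -55367/621051 ≈ -0.089150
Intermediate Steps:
u = -621051
Z/u = 55367/(-621051) = 55367*(-1/621051) = -55367/621051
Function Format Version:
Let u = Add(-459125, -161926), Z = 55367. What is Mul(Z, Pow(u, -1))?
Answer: Rational(-55367, 621051) ≈ -0.089150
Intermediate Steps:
u = -621051
Mul(Z, Pow(u, -1)) = Mul(55367, Pow(-621051, -1)) = Mul(55367, Rational(-1, 621051)) = Rational(-55367, 621051)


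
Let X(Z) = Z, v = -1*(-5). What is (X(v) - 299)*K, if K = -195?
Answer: 57330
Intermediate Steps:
v = 5
(X(v) - 299)*K = (5 - 299)*(-195) = -294*(-195) = 57330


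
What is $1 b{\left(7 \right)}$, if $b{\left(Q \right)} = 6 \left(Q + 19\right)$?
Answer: $156$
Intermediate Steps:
$b{\left(Q \right)} = 114 + 6 Q$ ($b{\left(Q \right)} = 6 \left(19 + Q\right) = 114 + 6 Q$)
$1 b{\left(7 \right)} = 1 \left(114 + 6 \cdot 7\right) = 1 \left(114 + 42\right) = 1 \cdot 156 = 156$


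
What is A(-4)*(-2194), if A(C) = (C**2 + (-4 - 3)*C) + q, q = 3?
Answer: -103118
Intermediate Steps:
A(C) = 3 + C**2 - 7*C (A(C) = (C**2 + (-4 - 3)*C) + 3 = (C**2 - 7*C) + 3 = 3 + C**2 - 7*C)
A(-4)*(-2194) = (3 + (-4)**2 - 7*(-4))*(-2194) = (3 + 16 + 28)*(-2194) = 47*(-2194) = -103118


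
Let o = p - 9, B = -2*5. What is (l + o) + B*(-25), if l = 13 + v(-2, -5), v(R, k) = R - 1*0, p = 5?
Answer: 257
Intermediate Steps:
B = -10
v(R, k) = R (v(R, k) = R + 0 = R)
o = -4 (o = 5 - 9 = -4)
l = 11 (l = 13 - 2 = 11)
(l + o) + B*(-25) = (11 - 4) - 10*(-25) = 7 + 250 = 257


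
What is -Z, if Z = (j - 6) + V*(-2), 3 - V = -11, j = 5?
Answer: 29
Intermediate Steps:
V = 14 (V = 3 - 1*(-11) = 3 + 11 = 14)
Z = -29 (Z = (5 - 6) + 14*(-2) = -1 - 28 = -29)
-Z = -1*(-29) = 29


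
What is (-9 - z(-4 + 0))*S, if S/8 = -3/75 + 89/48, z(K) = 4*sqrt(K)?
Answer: -6531/50 - 8708*I/75 ≈ -130.62 - 116.11*I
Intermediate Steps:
S = 2177/150 (S = 8*(-3/75 + 89/48) = 8*(-3*1/75 + 89*(1/48)) = 8*(-1/25 + 89/48) = 8*(2177/1200) = 2177/150 ≈ 14.513)
(-9 - z(-4 + 0))*S = (-9 - 4*sqrt(-4 + 0))*(2177/150) = (-9 - 4*sqrt(-4))*(2177/150) = (-9 - 4*2*I)*(2177/150) = (-9 - 8*I)*(2177/150) = -6531/50 - 8708*I/75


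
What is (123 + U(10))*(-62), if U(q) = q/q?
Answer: -7688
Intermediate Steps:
U(q) = 1
(123 + U(10))*(-62) = (123 + 1)*(-62) = 124*(-62) = -7688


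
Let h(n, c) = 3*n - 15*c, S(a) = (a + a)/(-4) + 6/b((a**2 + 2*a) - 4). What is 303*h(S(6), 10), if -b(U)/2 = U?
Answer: -2122515/44 ≈ -48239.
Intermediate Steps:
b(U) = -2*U
S(a) = 6/(8 - 4*a - 2*a**2) - a/2 (S(a) = (a + a)/(-4) + 6/((-2*((a**2 + 2*a) - 4))) = (2*a)*(-1/4) + 6/((-2*(-4 + a**2 + 2*a))) = -a/2 + 6/(8 - 4*a - 2*a**2) = 6/(8 - 4*a - 2*a**2) - a/2)
h(n, c) = -15*c + 3*n
303*h(S(6), 10) = 303*(-15*10 + 3*((-6 - 1*6*(-4 + 6**2 + 2*6))/(2*(-4 + 6**2 + 2*6)))) = 303*(-150 + 3*((-6 - 1*6*(-4 + 36 + 12))/(2*(-4 + 36 + 12)))) = 303*(-150 + 3*((1/2)*(-6 - 1*6*44)/44)) = 303*(-150 + 3*((1/2)*(1/44)*(-6 - 264))) = 303*(-150 + 3*((1/2)*(1/44)*(-270))) = 303*(-150 + 3*(-135/44)) = 303*(-150 - 405/44) = 303*(-7005/44) = -2122515/44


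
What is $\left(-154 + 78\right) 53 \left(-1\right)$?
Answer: $4028$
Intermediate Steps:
$\left(-154 + 78\right) 53 \left(-1\right) = \left(-76\right) \left(-53\right) = 4028$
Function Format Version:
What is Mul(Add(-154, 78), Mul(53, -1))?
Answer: 4028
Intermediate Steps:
Mul(Add(-154, 78), Mul(53, -1)) = Mul(-76, -53) = 4028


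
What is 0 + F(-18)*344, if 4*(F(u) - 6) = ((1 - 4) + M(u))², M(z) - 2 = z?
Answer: 33110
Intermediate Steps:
M(z) = 2 + z
F(u) = 6 + (-1 + u)²/4 (F(u) = 6 + ((1 - 4) + (2 + u))²/4 = 6 + (-3 + (2 + u))²/4 = 6 + (-1 + u)²/4)
0 + F(-18)*344 = 0 + (6 + (-1 - 18)²/4)*344 = 0 + (6 + (¼)*(-19)²)*344 = 0 + (6 + (¼)*361)*344 = 0 + (6 + 361/4)*344 = 0 + (385/4)*344 = 0 + 33110 = 33110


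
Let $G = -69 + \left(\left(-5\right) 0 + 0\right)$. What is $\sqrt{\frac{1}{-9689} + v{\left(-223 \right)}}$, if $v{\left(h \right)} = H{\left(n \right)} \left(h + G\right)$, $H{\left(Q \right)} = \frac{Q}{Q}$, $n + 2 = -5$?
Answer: $\frac{i \sqrt{27412012221}}{9689} \approx 17.088 i$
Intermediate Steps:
$n = -7$ ($n = -2 - 5 = -7$)
$H{\left(Q \right)} = 1$
$G = -69$ ($G = -69 + \left(0 + 0\right) = -69 + 0 = -69$)
$v{\left(h \right)} = -69 + h$ ($v{\left(h \right)} = 1 \left(h - 69\right) = 1 \left(-69 + h\right) = -69 + h$)
$\sqrt{\frac{1}{-9689} + v{\left(-223 \right)}} = \sqrt{\frac{1}{-9689} - 292} = \sqrt{- \frac{1}{9689} - 292} = \sqrt{- \frac{2829189}{9689}} = \frac{i \sqrt{27412012221}}{9689}$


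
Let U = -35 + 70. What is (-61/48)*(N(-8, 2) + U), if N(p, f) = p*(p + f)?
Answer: -5063/48 ≈ -105.48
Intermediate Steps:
N(p, f) = p*(f + p)
U = 35
(-61/48)*(N(-8, 2) + U) = (-61/48)*(-8*(2 - 8) + 35) = (-61*1/48)*(-8*(-6) + 35) = -61*(48 + 35)/48 = -61/48*83 = -5063/48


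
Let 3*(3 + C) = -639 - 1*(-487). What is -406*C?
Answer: 65366/3 ≈ 21789.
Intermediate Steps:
C = -161/3 (C = -3 + (-639 - 1*(-487))/3 = -3 + (-639 + 487)/3 = -3 + (1/3)*(-152) = -3 - 152/3 = -161/3 ≈ -53.667)
-406*C = -406*(-161/3) = 65366/3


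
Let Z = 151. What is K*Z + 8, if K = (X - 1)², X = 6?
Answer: 3783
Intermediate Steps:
K = 25 (K = (6 - 1)² = 5² = 25)
K*Z + 8 = 25*151 + 8 = 3775 + 8 = 3783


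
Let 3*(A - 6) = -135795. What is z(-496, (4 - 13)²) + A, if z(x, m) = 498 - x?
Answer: -44265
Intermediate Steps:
A = -45259 (A = 6 + (⅓)*(-135795) = 6 - 45265 = -45259)
z(-496, (4 - 13)²) + A = (498 - 1*(-496)) - 45259 = (498 + 496) - 45259 = 994 - 45259 = -44265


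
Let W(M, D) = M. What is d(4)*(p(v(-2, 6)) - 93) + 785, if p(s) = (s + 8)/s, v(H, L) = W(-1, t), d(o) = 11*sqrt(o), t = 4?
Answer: -1415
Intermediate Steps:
v(H, L) = -1
p(s) = (8 + s)/s
d(4)*(p(v(-2, 6)) - 93) + 785 = (11*sqrt(4))*((8 - 1)/(-1) - 93) + 785 = (11*2)*(-1*7 - 93) + 785 = 22*(-7 - 93) + 785 = 22*(-100) + 785 = -2200 + 785 = -1415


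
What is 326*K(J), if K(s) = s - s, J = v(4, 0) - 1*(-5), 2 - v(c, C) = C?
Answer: 0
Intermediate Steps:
v(c, C) = 2 - C
J = 7 (J = (2 - 1*0) - 1*(-5) = (2 + 0) + 5 = 2 + 5 = 7)
K(s) = 0
326*K(J) = 326*0 = 0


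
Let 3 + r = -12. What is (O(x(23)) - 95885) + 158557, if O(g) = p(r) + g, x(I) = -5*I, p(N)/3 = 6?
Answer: 62575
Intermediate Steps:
r = -15 (r = -3 - 12 = -15)
p(N) = 18 (p(N) = 3*6 = 18)
O(g) = 18 + g
(O(x(23)) - 95885) + 158557 = ((18 - 5*23) - 95885) + 158557 = ((18 - 115) - 95885) + 158557 = (-97 - 95885) + 158557 = -95982 + 158557 = 62575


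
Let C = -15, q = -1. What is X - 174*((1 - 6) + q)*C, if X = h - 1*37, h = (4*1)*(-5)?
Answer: -15717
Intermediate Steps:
h = -20 (h = 4*(-5) = -20)
X = -57 (X = -20 - 1*37 = -20 - 37 = -57)
X - 174*((1 - 6) + q)*C = -57 - 174*((1 - 6) - 1)*(-15) = -57 - 174*(-5 - 1)*(-15) = -57 - (-1044)*(-15) = -57 - 174*90 = -57 - 15660 = -15717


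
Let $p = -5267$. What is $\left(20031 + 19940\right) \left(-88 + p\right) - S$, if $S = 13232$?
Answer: $-214057937$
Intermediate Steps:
$\left(20031 + 19940\right) \left(-88 + p\right) - S = \left(20031 + 19940\right) \left(-88 - 5267\right) - 13232 = 39971 \left(-5355\right) - 13232 = -214044705 - 13232 = -214057937$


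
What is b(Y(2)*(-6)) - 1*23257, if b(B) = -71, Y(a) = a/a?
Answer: -23328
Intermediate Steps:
Y(a) = 1
b(Y(2)*(-6)) - 1*23257 = -71 - 1*23257 = -71 - 23257 = -23328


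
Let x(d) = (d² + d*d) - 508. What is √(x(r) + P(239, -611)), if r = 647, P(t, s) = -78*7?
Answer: 2*√209041 ≈ 914.42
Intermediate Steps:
P(t, s) = -546
x(d) = -508 + 2*d² (x(d) = (d² + d²) - 508 = 2*d² - 508 = -508 + 2*d²)
√(x(r) + P(239, -611)) = √((-508 + 2*647²) - 546) = √((-508 + 2*418609) - 546) = √((-508 + 837218) - 546) = √(836710 - 546) = √836164 = 2*√209041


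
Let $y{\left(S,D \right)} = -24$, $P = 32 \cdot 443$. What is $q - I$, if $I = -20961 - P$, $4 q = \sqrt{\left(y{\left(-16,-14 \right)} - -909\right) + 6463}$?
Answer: $35137 + \frac{\sqrt{1837}}{2} \approx 35158.0$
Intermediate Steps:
$P = 14176$
$q = \frac{\sqrt{1837}}{2}$ ($q = \frac{\sqrt{\left(-24 - -909\right) + 6463}}{4} = \frac{\sqrt{\left(-24 + 909\right) + 6463}}{4} = \frac{\sqrt{885 + 6463}}{4} = \frac{\sqrt{7348}}{4} = \frac{2 \sqrt{1837}}{4} = \frac{\sqrt{1837}}{2} \approx 21.43$)
$I = -35137$ ($I = -20961 - 14176 = -35137$)
$q - I = \frac{\sqrt{1837}}{2} - -35137 = \frac{\sqrt{1837}}{2} + 35137 = 35137 + \frac{\sqrt{1837}}{2}$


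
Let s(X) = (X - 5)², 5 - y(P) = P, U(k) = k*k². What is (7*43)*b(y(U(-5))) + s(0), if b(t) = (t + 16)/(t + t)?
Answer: 25223/130 ≈ 194.02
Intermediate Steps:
U(k) = k³
y(P) = 5 - P
b(t) = (16 + t)/(2*t) (b(t) = (16 + t)/((2*t)) = (16 + t)*(1/(2*t)) = (16 + t)/(2*t))
s(X) = (-5 + X)²
(7*43)*b(y(U(-5))) + s(0) = (7*43)*((16 + (5 - 1*(-5)³))/(2*(5 - 1*(-5)³))) + (-5 + 0)² = 301*((16 + (5 - 1*(-125)))/(2*(5 - 1*(-125)))) + (-5)² = 301*((16 + (5 + 125))/(2*(5 + 125))) + 25 = 301*((½)*(16 + 130)/130) + 25 = 301*((½)*(1/130)*146) + 25 = 301*(73/130) + 25 = 21973/130 + 25 = 25223/130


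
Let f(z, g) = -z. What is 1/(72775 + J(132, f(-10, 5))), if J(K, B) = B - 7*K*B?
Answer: 1/63545 ≈ 1.5737e-5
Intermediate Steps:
J(K, B) = B - 7*B*K
1/(72775 + J(132, f(-10, 5))) = 1/(72775 + (-1*(-10))*(1 - 7*132)) = 1/(72775 + 10*(1 - 924)) = 1/(72775 + 10*(-923)) = 1/(72775 - 9230) = 1/63545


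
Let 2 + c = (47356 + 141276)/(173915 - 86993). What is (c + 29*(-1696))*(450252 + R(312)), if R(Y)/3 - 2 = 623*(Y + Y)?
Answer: -1151808486064340/14487 ≈ -7.9506e+10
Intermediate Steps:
R(Y) = 6 + 3738*Y (R(Y) = 6 + 3*(623*(Y + Y)) = 6 + 3*(623*(2*Y)) = 6 + 3*(1246*Y) = 6 + 3738*Y)
c = 7394/43461 (c = -2 + (47356 + 141276)/(173915 - 86993) = -2 + 188632/86922 = -2 + 188632*(1/86922) = -2 + 94316/43461 = 7394/43461 ≈ 0.17013)
(c + 29*(-1696))*(450252 + R(312)) = (7394/43461 + 29*(-1696))*(450252 + (6 + 3738*312)) = (7394/43461 - 49184)*(450252 + (6 + 1166256)) = -2137578430*(450252 + 1166262)/43461 = -2137578430/43461*1616514 = -1151808486064340/14487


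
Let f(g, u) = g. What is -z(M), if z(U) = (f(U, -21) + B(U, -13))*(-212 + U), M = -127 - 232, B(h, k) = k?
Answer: -212412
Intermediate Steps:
M = -359
z(U) = (-212 + U)*(-13 + U) (z(U) = (U - 13)*(-212 + U) = (-13 + U)*(-212 + U) = (-212 + U)*(-13 + U))
-z(M) = -(2756 + (-359)**2 - 225*(-359)) = -(2756 + 128881 + 80775) = -1*212412 = -212412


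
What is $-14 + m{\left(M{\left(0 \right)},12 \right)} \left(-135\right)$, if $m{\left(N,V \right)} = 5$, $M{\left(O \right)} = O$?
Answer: $-689$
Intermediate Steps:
$-14 + m{\left(M{\left(0 \right)},12 \right)} \left(-135\right) = -14 + 5 \left(-135\right) = -14 - 675 = -689$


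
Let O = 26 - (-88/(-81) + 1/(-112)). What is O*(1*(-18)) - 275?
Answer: -364697/504 ≈ -723.61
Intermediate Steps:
O = 226097/9072 (O = 26 - (-88*(-1/81) + 1*(-1/112)) = 26 - (88/81 - 1/112) = 26 - 1*9775/9072 = 26 - 9775/9072 = 226097/9072 ≈ 24.923)
O*(1*(-18)) - 275 = 226097*(1*(-18))/9072 - 275 = (226097/9072)*(-18) - 275 = -226097/504 - 275 = -364697/504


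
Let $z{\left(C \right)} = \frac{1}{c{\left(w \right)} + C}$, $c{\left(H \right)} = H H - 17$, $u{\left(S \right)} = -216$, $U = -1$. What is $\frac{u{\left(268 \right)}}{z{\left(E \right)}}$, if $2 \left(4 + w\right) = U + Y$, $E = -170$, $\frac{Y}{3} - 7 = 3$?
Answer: $16578$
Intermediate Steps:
$Y = 30$ ($Y = 21 + 3 \cdot 3 = 21 + 9 = 30$)
$w = \frac{21}{2}$ ($w = -4 + \frac{-1 + 30}{2} = -4 + \frac{1}{2} \cdot 29 = -4 + \frac{29}{2} = \frac{21}{2} \approx 10.5$)
$c{\left(H \right)} = -17 + H^{2}$ ($c{\left(H \right)} = H^{2} - 17 = -17 + H^{2}$)
$z{\left(C \right)} = \frac{1}{\frac{373}{4} + C}$ ($z{\left(C \right)} = \frac{1}{\left(-17 + \left(\frac{21}{2}\right)^{2}\right) + C} = \frac{1}{\left(-17 + \frac{441}{4}\right) + C} = \frac{1}{\frac{373}{4} + C}$)
$\frac{u{\left(268 \right)}}{z{\left(E \right)}} = - \frac{216}{4 \frac{1}{373 + 4 \left(-170\right)}} = - \frac{216}{4 \frac{1}{373 - 680}} = - \frac{216}{4 \frac{1}{-307}} = - \frac{216}{4 \left(- \frac{1}{307}\right)} = - \frac{216}{- \frac{4}{307}} = \left(-216\right) \left(- \frac{307}{4}\right) = 16578$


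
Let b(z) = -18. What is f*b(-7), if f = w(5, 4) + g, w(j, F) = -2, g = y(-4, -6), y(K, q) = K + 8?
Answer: -36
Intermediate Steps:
y(K, q) = 8 + K
g = 4 (g = 8 - 4 = 4)
f = 2 (f = -2 + 4 = 2)
f*b(-7) = 2*(-18) = -36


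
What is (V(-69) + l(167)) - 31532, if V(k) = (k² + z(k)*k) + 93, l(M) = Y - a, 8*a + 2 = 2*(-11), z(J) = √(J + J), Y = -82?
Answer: -26757 - 69*I*√138 ≈ -26757.0 - 810.57*I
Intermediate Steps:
z(J) = √2*√J (z(J) = √(2*J) = √2*√J)
a = -3 (a = -¼ + (2*(-11))/8 = -¼ + (⅛)*(-22) = -¼ - 11/4 = -3)
l(M) = -79 (l(M) = -82 - 1*(-3) = -82 + 3 = -79)
V(k) = 93 + k² + √2*k^(3/2) (V(k) = (k² + (√2*√k)*k) + 93 = (k² + √2*k^(3/2)) + 93 = 93 + k² + √2*k^(3/2))
(V(-69) + l(167)) - 31532 = ((93 + (-69)² + √2*(-69)^(3/2)) - 79) - 31532 = ((93 + 4761 + √2*(-69*I*√69)) - 79) - 31532 = ((93 + 4761 - 69*I*√138) - 79) - 31532 = ((4854 - 69*I*√138) - 79) - 31532 = (4775 - 69*I*√138) - 31532 = -26757 - 69*I*√138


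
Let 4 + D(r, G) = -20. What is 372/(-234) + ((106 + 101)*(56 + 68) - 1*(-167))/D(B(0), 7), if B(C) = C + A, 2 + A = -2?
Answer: -112117/104 ≈ -1078.0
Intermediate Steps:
A = -4 (A = -2 - 2 = -4)
B(C) = -4 + C (B(C) = C - 4 = -4 + C)
D(r, G) = -24 (D(r, G) = -4 - 20 = -24)
372/(-234) + ((106 + 101)*(56 + 68) - 1*(-167))/D(B(0), 7) = 372/(-234) + ((106 + 101)*(56 + 68) - 1*(-167))/(-24) = 372*(-1/234) + (207*124 + 167)*(-1/24) = -62/39 + (25668 + 167)*(-1/24) = -62/39 + 25835*(-1/24) = -62/39 - 25835/24 = -112117/104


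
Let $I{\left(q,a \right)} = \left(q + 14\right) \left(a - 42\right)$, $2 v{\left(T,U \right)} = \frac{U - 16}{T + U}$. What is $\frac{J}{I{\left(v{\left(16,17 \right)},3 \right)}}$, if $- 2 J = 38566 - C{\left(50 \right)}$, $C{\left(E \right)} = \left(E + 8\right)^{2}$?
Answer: $\frac{387222}{12025} \approx 32.201$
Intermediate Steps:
$C{\left(E \right)} = \left(8 + E\right)^{2}$
$v{\left(T,U \right)} = \frac{-16 + U}{2 \left(T + U\right)}$ ($v{\left(T,U \right)} = \frac{\left(U - 16\right) \frac{1}{T + U}}{2} = \frac{\left(-16 + U\right) \frac{1}{T + U}}{2} = \frac{\frac{1}{T + U} \left(-16 + U\right)}{2} = \frac{-16 + U}{2 \left(T + U\right)}$)
$I{\left(q,a \right)} = \left(-42 + a\right) \left(14 + q\right)$ ($I{\left(q,a \right)} = \left(14 + q\right) \left(-42 + a\right) = \left(-42 + a\right) \left(14 + q\right)$)
$J = -17601$ ($J = - \frac{38566 - \left(8 + 50\right)^{2}}{2} = - \frac{38566 - 58^{2}}{2} = - \frac{38566 - 3364}{2} = \left(- \frac{1}{2}\right) 35202 = -17601$)
$\frac{J}{I{\left(v{\left(16,17 \right)},3 \right)}} = - \frac{17601}{-588 - 42 \frac{-8 + \frac{1}{2} \cdot 17}{16 + 17} + 14 \cdot 3 + 3 \frac{-8 + \frac{1}{2} \cdot 17}{16 + 17}} = - \frac{17601}{-588 - 42 \frac{-8 + \frac{17}{2}}{33} + 42 + 3 \frac{-8 + \frac{17}{2}}{33}} = - \frac{17601}{-588 - 42 \cdot \frac{1}{33} \cdot \frac{1}{2} + 42 + 3 \cdot \frac{1}{33} \cdot \frac{1}{2}} = - \frac{17601}{-588 - \frac{7}{11} + 42 + 3 \cdot \frac{1}{66}} = - \frac{17601}{-588 - \frac{7}{11} + 42 + \frac{1}{22}} = - \frac{17601}{- \frac{12025}{22}} = \left(-17601\right) \left(- \frac{22}{12025}\right) = \frac{387222}{12025}$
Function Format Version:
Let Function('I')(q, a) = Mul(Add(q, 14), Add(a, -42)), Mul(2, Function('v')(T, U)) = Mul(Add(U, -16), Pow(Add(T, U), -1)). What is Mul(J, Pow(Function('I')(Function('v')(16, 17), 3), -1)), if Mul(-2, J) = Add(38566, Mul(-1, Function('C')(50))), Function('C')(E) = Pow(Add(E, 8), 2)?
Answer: Rational(387222, 12025) ≈ 32.201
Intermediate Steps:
Function('C')(E) = Pow(Add(8, E), 2)
Function('v')(T, U) = Mul(Rational(1, 2), Pow(Add(T, U), -1), Add(-16, U)) (Function('v')(T, U) = Mul(Rational(1, 2), Mul(Add(U, -16), Pow(Add(T, U), -1))) = Mul(Rational(1, 2), Mul(Add(-16, U), Pow(Add(T, U), -1))) = Mul(Rational(1, 2), Mul(Pow(Add(T, U), -1), Add(-16, U))) = Mul(Rational(1, 2), Pow(Add(T, U), -1), Add(-16, U)))
Function('I')(q, a) = Mul(Add(-42, a), Add(14, q)) (Function('I')(q, a) = Mul(Add(14, q), Add(-42, a)) = Mul(Add(-42, a), Add(14, q)))
J = -17601 (J = Mul(Rational(-1, 2), Add(38566, Mul(-1, Pow(Add(8, 50), 2)))) = Mul(Rational(-1, 2), Add(38566, Mul(-1, Pow(58, 2)))) = Mul(Rational(-1, 2), Add(38566, Mul(-1, 3364))) = Mul(Rational(-1, 2), Add(38566, -3364)) = Mul(Rational(-1, 2), 35202) = -17601)
Mul(J, Pow(Function('I')(Function('v')(16, 17), 3), -1)) = Mul(-17601, Pow(Add(-588, Mul(-42, Mul(Pow(Add(16, 17), -1), Add(-8, Mul(Rational(1, 2), 17)))), Mul(14, 3), Mul(3, Mul(Pow(Add(16, 17), -1), Add(-8, Mul(Rational(1, 2), 17))))), -1)) = Mul(-17601, Pow(Add(-588, Mul(-42, Mul(Pow(33, -1), Add(-8, Rational(17, 2)))), 42, Mul(3, Mul(Pow(33, -1), Add(-8, Rational(17, 2))))), -1)) = Mul(-17601, Pow(Add(-588, Mul(-42, Mul(Rational(1, 33), Rational(1, 2))), 42, Mul(3, Mul(Rational(1, 33), Rational(1, 2)))), -1)) = Mul(-17601, Pow(Add(-588, Mul(-42, Rational(1, 66)), 42, Mul(3, Rational(1, 66))), -1)) = Mul(-17601, Pow(Add(-588, Rational(-7, 11), 42, Rational(1, 22)), -1)) = Mul(-17601, Pow(Rational(-12025, 22), -1)) = Mul(-17601, Rational(-22, 12025)) = Rational(387222, 12025)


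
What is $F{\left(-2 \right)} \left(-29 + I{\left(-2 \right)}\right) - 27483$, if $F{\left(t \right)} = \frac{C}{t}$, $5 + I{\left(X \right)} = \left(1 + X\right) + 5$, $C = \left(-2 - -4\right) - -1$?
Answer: $-27438$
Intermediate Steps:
$C = 3$ ($C = \left(-2 + 4\right) + 1 = 2 + 1 = 3$)
$I{\left(X \right)} = 1 + X$ ($I{\left(X \right)} = -5 + \left(\left(1 + X\right) + 5\right) = -5 + \left(6 + X\right) = 1 + X$)
$F{\left(t \right)} = \frac{3}{t}$
$F{\left(-2 \right)} \left(-29 + I{\left(-2 \right)}\right) - 27483 = \frac{3}{-2} \left(-29 + \left(1 - 2\right)\right) - 27483 = 3 \left(- \frac{1}{2}\right) \left(-29 - 1\right) - 27483 = \left(- \frac{3}{2}\right) \left(-30\right) - 27483 = 45 - 27483 = -27438$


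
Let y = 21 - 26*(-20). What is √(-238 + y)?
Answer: √303 ≈ 17.407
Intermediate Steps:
y = 541 (y = 21 + 520 = 541)
√(-238 + y) = √(-238 + 541) = √303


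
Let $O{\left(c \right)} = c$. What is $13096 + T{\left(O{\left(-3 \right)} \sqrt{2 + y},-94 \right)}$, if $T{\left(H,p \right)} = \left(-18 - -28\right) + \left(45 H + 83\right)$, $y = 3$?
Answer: $13189 - 135 \sqrt{5} \approx 12887.0$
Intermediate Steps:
$T{\left(H,p \right)} = 93 + 45 H$ ($T{\left(H,p \right)} = \left(-18 + 28\right) + \left(83 + 45 H\right) = 10 + \left(83 + 45 H\right) = 93 + 45 H$)
$13096 + T{\left(O{\left(-3 \right)} \sqrt{2 + y},-94 \right)} = 13096 + \left(93 + 45 \left(- 3 \sqrt{2 + 3}\right)\right) = 13096 + \left(93 + 45 \left(- 3 \sqrt{5}\right)\right) = 13096 + \left(93 - 135 \sqrt{5}\right) = 13189 - 135 \sqrt{5}$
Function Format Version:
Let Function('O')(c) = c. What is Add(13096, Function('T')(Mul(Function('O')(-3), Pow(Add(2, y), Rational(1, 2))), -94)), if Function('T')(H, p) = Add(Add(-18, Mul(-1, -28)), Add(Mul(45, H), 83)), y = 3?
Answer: Add(13189, Mul(-135, Pow(5, Rational(1, 2)))) ≈ 12887.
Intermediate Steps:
Function('T')(H, p) = Add(93, Mul(45, H)) (Function('T')(H, p) = Add(Add(-18, 28), Add(83, Mul(45, H))) = Add(10, Add(83, Mul(45, H))) = Add(93, Mul(45, H)))
Add(13096, Function('T')(Mul(Function('O')(-3), Pow(Add(2, y), Rational(1, 2))), -94)) = Add(13096, Add(93, Mul(45, Mul(-3, Pow(Add(2, 3), Rational(1, 2)))))) = Add(13096, Add(93, Mul(45, Mul(-3, Pow(5, Rational(1, 2)))))) = Add(13096, Add(93, Mul(-135, Pow(5, Rational(1, 2))))) = Add(13189, Mul(-135, Pow(5, Rational(1, 2))))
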